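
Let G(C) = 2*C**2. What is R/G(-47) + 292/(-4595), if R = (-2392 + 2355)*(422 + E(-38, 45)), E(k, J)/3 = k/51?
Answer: -617578996/172556035 ≈ -3.5790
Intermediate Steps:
E(k, J) = k/17 (E(k, J) = 3*(k/51) = k/17)
R = -264032/17 (R = (-2392 + 2355)*(422 + (1/17)*(-38)) = -37*(422 - 38/17) = -37*7136/17 = -264032/17 ≈ -15531.)
R/G(-47) + 292/(-4595) = -264032/(17*(2*(-47)**2)) + 292/(-4595) = -264032/(17*(2*2209)) + 292*(-1/4595) = -264032/17/4418 - 292/4595 = -264032/17*1/4418 - 292/4595 = -132016/37553 - 292/4595 = -617578996/172556035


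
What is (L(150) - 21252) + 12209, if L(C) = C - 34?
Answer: -8927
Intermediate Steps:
L(C) = -34 + C
(L(150) - 21252) + 12209 = ((-34 + 150) - 21252) + 12209 = (116 - 21252) + 12209 = -21136 + 12209 = -8927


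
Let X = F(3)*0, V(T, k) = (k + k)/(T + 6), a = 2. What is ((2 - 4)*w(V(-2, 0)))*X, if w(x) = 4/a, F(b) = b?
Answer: 0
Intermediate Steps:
V(T, k) = 2*k/(6 + T) (V(T, k) = (2*k)/(6 + T) = 2*k/(6 + T))
X = 0 (X = 3*0 = 0)
w(x) = 2 (w(x) = 4/2 = 4*(½) = 2)
((2 - 4)*w(V(-2, 0)))*X = ((2 - 4)*2)*0 = -2*2*0 = -4*0 = 0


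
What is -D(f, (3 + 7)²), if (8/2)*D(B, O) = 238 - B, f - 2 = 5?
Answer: -231/4 ≈ -57.750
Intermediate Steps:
f = 7 (f = 2 + 5 = 7)
D(B, O) = 119/2 - B/4 (D(B, O) = (238 - B)/4 = 119/2 - B/4)
-D(f, (3 + 7)²) = -(119/2 - ¼*7) = -(119/2 - 7/4) = -1*231/4 = -231/4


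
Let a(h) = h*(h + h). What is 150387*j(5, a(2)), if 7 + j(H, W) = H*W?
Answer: 4962771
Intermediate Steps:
a(h) = 2*h**2 (a(h) = h*(2*h) = 2*h**2)
j(H, W) = -7 + H*W
150387*j(5, a(2)) = 150387*(-7 + 5*(2*2**2)) = 150387*(-7 + 5*(2*4)) = 150387*(-7 + 5*8) = 150387*(-7 + 40) = 150387*33 = 4962771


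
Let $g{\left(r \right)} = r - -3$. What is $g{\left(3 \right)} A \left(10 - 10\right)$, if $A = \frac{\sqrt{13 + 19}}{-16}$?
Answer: $0$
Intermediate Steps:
$A = - \frac{\sqrt{2}}{4}$ ($A = \sqrt{32} \left(- \frac{1}{16}\right) = 4 \sqrt{2} \left(- \frac{1}{16}\right) = - \frac{\sqrt{2}}{4} \approx -0.35355$)
$g{\left(r \right)} = 3 + r$ ($g{\left(r \right)} = r + 3 = 3 + r$)
$g{\left(3 \right)} A \left(10 - 10\right) = \left(3 + 3\right) \left(- \frac{\sqrt{2}}{4}\right) \left(10 - 10\right) = 6 \left(- \frac{\sqrt{2}}{4}\right) 0 = - \frac{3 \sqrt{2}}{2} \cdot 0 = 0$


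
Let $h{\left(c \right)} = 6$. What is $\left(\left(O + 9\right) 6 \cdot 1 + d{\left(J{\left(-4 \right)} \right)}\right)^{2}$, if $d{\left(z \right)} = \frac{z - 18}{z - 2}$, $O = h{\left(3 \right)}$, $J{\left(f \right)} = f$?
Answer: $\frac{78961}{9} \approx 8773.4$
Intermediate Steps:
$O = 6$
$d{\left(z \right)} = \frac{-18 + z}{-2 + z}$
$\left(\left(O + 9\right) 6 \cdot 1 + d{\left(J{\left(-4 \right)} \right)}\right)^{2} = \left(\left(6 + 9\right) 6 \cdot 1 + \frac{-18 - 4}{-2 - 4}\right)^{2} = \left(15 \cdot 6 + \frac{1}{-6} \left(-22\right)\right)^{2} = \left(90 - - \frac{11}{3}\right)^{2} = \left(90 + \frac{11}{3}\right)^{2} = \left(\frac{281}{3}\right)^{2} = \frac{78961}{9}$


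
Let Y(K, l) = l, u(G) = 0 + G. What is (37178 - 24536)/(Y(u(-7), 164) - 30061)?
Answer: -1806/4271 ≈ -0.42285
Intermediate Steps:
u(G) = G
(37178 - 24536)/(Y(u(-7), 164) - 30061) = (37178 - 24536)/(164 - 30061) = 12642/(-29897) = 12642*(-1/29897) = -1806/4271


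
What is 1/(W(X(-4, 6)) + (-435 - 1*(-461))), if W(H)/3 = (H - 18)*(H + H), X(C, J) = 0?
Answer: 1/26 ≈ 0.038462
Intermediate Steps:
W(H) = 6*H*(-18 + H) (W(H) = 3*((H - 18)*(H + H)) = 3*((-18 + H)*(2*H)) = 3*(2*H*(-18 + H)) = 6*H*(-18 + H))
1/(W(X(-4, 6)) + (-435 - 1*(-461))) = 1/(6*0*(-18 + 0) + (-435 - 1*(-461))) = 1/(6*0*(-18) + (-435 + 461)) = 1/(0 + 26) = 1/26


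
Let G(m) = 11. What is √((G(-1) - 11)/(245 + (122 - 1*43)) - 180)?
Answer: 6*I*√5 ≈ 13.416*I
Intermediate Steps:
√((G(-1) - 11)/(245 + (122 - 1*43)) - 180) = √((11 - 11)/(245 + (122 - 1*43)) - 180) = √(0/(245 + (122 - 43)) - 180) = √(0/(245 + 79) - 180) = √(0/324 - 180) = √(0*(1/324) - 180) = √(0 - 180) = √(-180) = 6*I*√5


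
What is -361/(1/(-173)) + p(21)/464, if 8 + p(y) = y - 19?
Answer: 14489093/232 ≈ 62453.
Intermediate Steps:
p(y) = -27 + y (p(y) = -8 + (y - 19) = -8 + (-19 + y) = -27 + y)
-361/(1/(-173)) + p(21)/464 = -361/(1/(-173)) + (-27 + 21)/464 = -361/(-1/173) - 6*1/464 = -361*(-173) - 3/232 = 62453 - 3/232 = 14489093/232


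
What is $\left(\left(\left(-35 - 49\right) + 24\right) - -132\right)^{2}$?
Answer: $5184$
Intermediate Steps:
$\left(\left(\left(-35 - 49\right) + 24\right) - -132\right)^{2} = \left(\left(-84 + 24\right) + 132\right)^{2} = \left(-60 + 132\right)^{2} = 72^{2} = 5184$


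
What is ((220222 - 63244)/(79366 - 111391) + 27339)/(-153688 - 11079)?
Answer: -291791499/1758887725 ≈ -0.16590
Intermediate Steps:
((220222 - 63244)/(79366 - 111391) + 27339)/(-153688 - 11079) = (156978/(-32025) + 27339)/(-164767) = (156978*(-1/32025) + 27339)*(-1/164767) = (-52326/10675 + 27339)*(-1/164767) = (291791499/10675)*(-1/164767) = -291791499/1758887725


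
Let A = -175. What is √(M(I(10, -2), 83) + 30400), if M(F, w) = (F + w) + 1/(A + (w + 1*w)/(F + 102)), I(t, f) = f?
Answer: √28267129139/963 ≈ 174.59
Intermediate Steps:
M(F, w) = F + w + 1/(-175 + 2*w/(102 + F)) (M(F, w) = (F + w) + 1/(-175 + (w + 1*w)/(F + 102)) = (F + w) + 1/(-175 + (w + w)/(102 + F)) = (F + w) + 1/(-175 + (2*w)/(102 + F)) = (F + w) + 1/(-175 + 2*w/(102 + F)) = F + w + 1/(-175 + 2*w/(102 + F)))
√(M(I(10, -2), 83) + 30400) = √((-102 - 2*83² + 175*(-2)² + 17849*(-2) + 17850*83 + 173*(-2)*83)/(17850 - 2*83 + 175*(-2)) + 30400) = √((-102 - 2*6889 + 175*4 - 35698 + 1481550 - 28718)/(17850 - 166 - 350) + 30400) = √((-102 - 13778 + 700 - 35698 + 1481550 - 28718)/17334 + 30400) = √((1/17334)*1403954 + 30400) = √(701977/8667 + 30400) = √(264178777/8667) = √28267129139/963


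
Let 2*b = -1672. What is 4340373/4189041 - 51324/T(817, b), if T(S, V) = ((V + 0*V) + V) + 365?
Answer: 73557069265/1825025529 ≈ 40.305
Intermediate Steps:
b = -836 (b = (½)*(-1672) = -836)
T(S, V) = 365 + 2*V (T(S, V) = ((V + 0) + V) + 365 = (V + V) + 365 = 2*V + 365 = 365 + 2*V)
4340373/4189041 - 51324/T(817, b) = 4340373/4189041 - 51324/(365 + 2*(-836)) = 4340373*(1/4189041) - 51324/(365 - 1672) = 1446791/1396347 - 51324/(-1307) = 1446791/1396347 - 51324*(-1/1307) = 1446791/1396347 + 51324/1307 = 73557069265/1825025529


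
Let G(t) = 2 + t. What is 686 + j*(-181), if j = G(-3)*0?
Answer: 686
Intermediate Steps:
j = 0 (j = (2 - 3)*0 = -1*0 = 0)
686 + j*(-181) = 686 + 0*(-181) = 686 + 0 = 686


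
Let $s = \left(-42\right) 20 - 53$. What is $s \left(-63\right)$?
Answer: $56259$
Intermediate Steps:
$s = -893$ ($s = -840 - 53 = -893$)
$s \left(-63\right) = \left(-893\right) \left(-63\right) = 56259$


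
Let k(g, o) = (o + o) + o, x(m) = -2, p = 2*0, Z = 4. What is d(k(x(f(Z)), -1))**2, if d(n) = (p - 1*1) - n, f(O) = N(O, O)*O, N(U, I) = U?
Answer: 4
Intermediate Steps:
p = 0
f(O) = O**2 (f(O) = O*O = O**2)
k(g, o) = 3*o (k(g, o) = 2*o + o = 3*o)
d(n) = -1 - n (d(n) = (0 - 1*1) - n = (0 - 1) - n = -1 - n)
d(k(x(f(Z)), -1))**2 = (-1 - 3*(-1))**2 = (-1 - 1*(-3))**2 = (-1 + 3)**2 = 2**2 = 4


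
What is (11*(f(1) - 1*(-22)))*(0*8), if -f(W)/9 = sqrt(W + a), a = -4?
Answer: 0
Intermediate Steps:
f(W) = -9*sqrt(-4 + W) (f(W) = -9*sqrt(W - 4) = -9*sqrt(-4 + W))
(11*(f(1) - 1*(-22)))*(0*8) = (11*(-9*sqrt(-4 + 1) - 1*(-22)))*(0*8) = (11*(-9*I*sqrt(3) + 22))*0 = (11*(22 - 9*I*sqrt(3)))*0 = (242 - 99*I*sqrt(3))*0 = 0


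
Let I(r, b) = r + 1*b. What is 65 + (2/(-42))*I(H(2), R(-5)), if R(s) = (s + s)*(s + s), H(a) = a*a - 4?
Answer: 1265/21 ≈ 60.238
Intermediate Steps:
H(a) = -4 + a² (H(a) = a² - 4 = -4 + a²)
R(s) = 4*s² (R(s) = (2*s)*(2*s) = 4*s²)
I(r, b) = b + r (I(r, b) = r + b = b + r)
65 + (2/(-42))*I(H(2), R(-5)) = 65 + (2/(-42))*(4*(-5)² + (-4 + 2²)) = 65 + (2*(-1/42))*(4*25 + (-4 + 4)) = 65 - (100 + 0)/21 = 65 - 1/21*100 = 65 - 100/21 = 1265/21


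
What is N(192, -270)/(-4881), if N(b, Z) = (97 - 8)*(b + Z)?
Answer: 2314/1627 ≈ 1.4222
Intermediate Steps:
N(b, Z) = 89*Z + 89*b (N(b, Z) = 89*(Z + b) = 89*Z + 89*b)
N(192, -270)/(-4881) = (89*(-270) + 89*192)/(-4881) = (-24030 + 17088)*(-1/4881) = -6942*(-1/4881) = 2314/1627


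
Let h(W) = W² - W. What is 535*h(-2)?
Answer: 3210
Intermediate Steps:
535*h(-2) = 535*(-2*(-1 - 2)) = 535*(-2*(-3)) = 535*6 = 3210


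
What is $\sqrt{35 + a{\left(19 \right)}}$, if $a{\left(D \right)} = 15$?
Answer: $5 \sqrt{2} \approx 7.0711$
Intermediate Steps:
$\sqrt{35 + a{\left(19 \right)}} = \sqrt{35 + 15} = \sqrt{50} = 5 \sqrt{2}$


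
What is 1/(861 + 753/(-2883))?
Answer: 961/827170 ≈ 0.0011618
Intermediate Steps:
1/(861 + 753/(-2883)) = 1/(861 + 753*(-1/2883)) = 1/(861 - 251/961) = 1/(827170/961) = 961/827170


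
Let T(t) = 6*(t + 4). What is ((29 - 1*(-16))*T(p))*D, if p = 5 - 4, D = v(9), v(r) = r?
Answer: 12150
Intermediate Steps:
D = 9
p = 1
T(t) = 24 + 6*t (T(t) = 6*(4 + t) = 24 + 6*t)
((29 - 1*(-16))*T(p))*D = ((29 - 1*(-16))*(24 + 6*1))*9 = ((29 + 16)*(24 + 6))*9 = (45*30)*9 = 1350*9 = 12150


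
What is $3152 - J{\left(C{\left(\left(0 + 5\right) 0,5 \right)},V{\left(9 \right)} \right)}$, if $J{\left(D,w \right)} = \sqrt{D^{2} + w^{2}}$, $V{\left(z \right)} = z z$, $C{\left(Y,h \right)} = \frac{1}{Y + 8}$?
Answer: $3152 - \frac{\sqrt{419905}}{8} \approx 3071.0$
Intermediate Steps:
$C{\left(Y,h \right)} = \frac{1}{8 + Y}$
$V{\left(z \right)} = z^{2}$
$3152 - J{\left(C{\left(\left(0 + 5\right) 0,5 \right)},V{\left(9 \right)} \right)} = 3152 - \sqrt{\left(\frac{1}{8 + \left(0 + 5\right) 0}\right)^{2} + \left(9^{2}\right)^{2}} = 3152 - \sqrt{\left(\frac{1}{8 + 5 \cdot 0}\right)^{2} + 81^{2}} = 3152 - \sqrt{\left(\frac{1}{8 + 0}\right)^{2} + 6561} = 3152 - \sqrt{\left(\frac{1}{8}\right)^{2} + 6561} = 3152 - \sqrt{\frac{1}{64} + 6561} = 3152 - \sqrt{\frac{419905}{64}} = 3152 - \frac{\sqrt{419905}}{8}$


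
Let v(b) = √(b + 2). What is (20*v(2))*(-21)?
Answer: -840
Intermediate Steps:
v(b) = √(2 + b)
(20*v(2))*(-21) = (20*√(2 + 2))*(-21) = (20*√4)*(-21) = (20*2)*(-21) = 40*(-21) = -840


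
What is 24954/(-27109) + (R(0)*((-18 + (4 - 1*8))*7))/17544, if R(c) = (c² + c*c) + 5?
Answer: -229333453/237800148 ≈ -0.96440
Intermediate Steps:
R(c) = 5 + 2*c² (R(c) = (c² + c²) + 5 = 2*c² + 5 = 5 + 2*c²)
24954/(-27109) + (R(0)*((-18 + (4 - 1*8))*7))/17544 = 24954/(-27109) + ((5 + 2*0²)*((-18 + (4 - 1*8))*7))/17544 = 24954*(-1/27109) + ((5 + 2*0)*((-18 + (4 - 8))*7))*(1/17544) = -24954/27109 + ((5 + 0)*((-18 - 4)*7))*(1/17544) = -24954/27109 + (5*(-22*7))*(1/17544) = -24954/27109 + (5*(-154))*(1/17544) = -24954/27109 - 770*1/17544 = -24954/27109 - 385/8772 = -229333453/237800148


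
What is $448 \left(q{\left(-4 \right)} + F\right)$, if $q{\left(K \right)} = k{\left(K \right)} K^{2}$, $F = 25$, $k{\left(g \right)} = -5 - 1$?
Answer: $-31808$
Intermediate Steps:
$k{\left(g \right)} = -6$
$q{\left(K \right)} = - 6 K^{2}$
$448 \left(q{\left(-4 \right)} + F\right) = 448 \left(- 6 \left(-4\right)^{2} + 25\right) = 448 \left(\left(-6\right) 16 + 25\right) = 448 \left(-96 + 25\right) = 448 \left(-71\right) = -31808$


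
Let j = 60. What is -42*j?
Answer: -2520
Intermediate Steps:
-42*j = -42*60 = -2520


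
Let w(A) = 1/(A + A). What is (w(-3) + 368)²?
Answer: 4870849/36 ≈ 1.3530e+5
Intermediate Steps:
w(A) = 1/(2*A)
(w(-3) + 368)² = ((½)/(-3) + 368)² = ((½)*(-⅓) + 368)² = (-⅙ + 368)² = (2207/6)² = 4870849/36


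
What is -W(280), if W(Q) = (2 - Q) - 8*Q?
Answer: 2518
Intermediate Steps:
W(Q) = 2 - 9*Q
-W(280) = -(2 - 9*280) = -(2 - 2520) = -1*(-2518) = 2518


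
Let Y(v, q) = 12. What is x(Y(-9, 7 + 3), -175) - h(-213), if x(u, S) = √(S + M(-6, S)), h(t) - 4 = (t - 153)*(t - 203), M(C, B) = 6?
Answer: -152260 + 13*I ≈ -1.5226e+5 + 13.0*I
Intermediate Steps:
h(t) = 4 + (-203 + t)*(-153 + t) (h(t) = 4 + (t - 153)*(t - 203) = 4 + (-153 + t)*(-203 + t) = 4 + (-203 + t)*(-153 + t))
x(u, S) = √(6 + S) (x(u, S) = √(S + 6) = √(6 + S))
x(Y(-9, 7 + 3), -175) - h(-213) = √(6 - 175) - (31063 + (-213)² - 356*(-213)) = √(-169) - (31063 + 45369 + 75828) = 13*I - 1*152260 = 13*I - 152260 = -152260 + 13*I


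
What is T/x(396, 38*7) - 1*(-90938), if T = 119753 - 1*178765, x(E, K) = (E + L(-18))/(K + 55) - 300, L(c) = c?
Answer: 1456982948/15987 ≈ 91136.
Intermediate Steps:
x(E, K) = -300 + (-18 + E)/(55 + K) (x(E, K) = (E - 18)/(K + 55) - 300 = (-18 + E)/(55 + K) - 300 = -300 + (-18 + E)/(55 + K))
T = -59012 (T = 119753 - 178765 = -59012)
T/x(396, 38*7) - 1*(-90938) = -59012*(55 + 38*7)/(-16518 + 396 - 11400*7) - 1*(-90938) = -59012*(55 + 266)/(-16518 + 396 - 300*266) + 90938 = -59012*321/(-16518 + 396 - 79800) + 90938 = -59012/((1/321)*(-95922)) + 90938 = -59012/(-31974/107) + 90938 = -59012*(-107/31974) + 90938 = 3157142/15987 + 90938 = 1456982948/15987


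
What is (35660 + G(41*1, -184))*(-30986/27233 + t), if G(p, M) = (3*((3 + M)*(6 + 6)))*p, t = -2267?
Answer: 14299090532712/27233 ≈ 5.2506e+8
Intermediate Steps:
G(p, M) = p*(108 + 36*M) (G(p, M) = (3*((3 + M)*12))*p = (3*(36 + 12*M))*p = (108 + 36*M)*p = p*(108 + 36*M))
(35660 + G(41*1, -184))*(-30986/27233 + t) = (35660 + 36*(41*1)*(3 - 184))*(-30986/27233 - 2267) = (35660 + 36*41*(-181))*(-30986*1/27233 - 2267) = (35660 - 267156)*(-30986/27233 - 2267) = -231496*(-61768197/27233) = 14299090532712/27233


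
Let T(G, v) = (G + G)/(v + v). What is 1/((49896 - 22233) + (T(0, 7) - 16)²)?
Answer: 1/27919 ≈ 3.5818e-5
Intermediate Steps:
T(G, v) = G/v (T(G, v) = (2*G)/((2*v)) = (2*G)*(1/(2*v)) = G/v)
1/((49896 - 22233) + (T(0, 7) - 16)²) = 1/((49896 - 22233) + (0/7 - 16)²) = 1/(27663 + (0*(⅐) - 16)²) = 1/(27663 + (0 - 16)²) = 1/(27663 + (-16)²) = 1/(27663 + 256) = 1/27919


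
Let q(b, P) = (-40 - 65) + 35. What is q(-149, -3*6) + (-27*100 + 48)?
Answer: -2722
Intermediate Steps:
q(b, P) = -70 (q(b, P) = -105 + 35 = -70)
q(-149, -3*6) + (-27*100 + 48) = -70 + (-27*100 + 48) = -70 + (-2700 + 48) = -70 - 2652 = -2722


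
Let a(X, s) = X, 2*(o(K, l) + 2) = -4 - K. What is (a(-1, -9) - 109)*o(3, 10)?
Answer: 605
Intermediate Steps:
o(K, l) = -4 - K/2 (o(K, l) = -2 + (-4 - K)/2 = -2 + (-2 - K/2) = -4 - K/2)
(a(-1, -9) - 109)*o(3, 10) = (-1 - 109)*(-4 - ½*3) = -110*(-4 - 3/2) = -110*(-11/2) = 605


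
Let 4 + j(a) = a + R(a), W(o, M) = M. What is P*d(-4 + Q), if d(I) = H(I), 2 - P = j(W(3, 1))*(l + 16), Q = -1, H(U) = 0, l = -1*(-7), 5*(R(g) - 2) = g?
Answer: 0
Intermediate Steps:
R(g) = 2 + g/5
j(a) = -2 + 6*a/5 (j(a) = -4 + (a + (2 + a/5)) = -4 + (2 + 6*a/5) = -2 + 6*a/5)
l = 7
P = 102/5 (P = 2 - (-2 + (6/5)*1)*(7 + 16) = 2 - (-2 + 6/5)*23 = 2 - (-4)*23/5 = 2 - 1*(-92/5) = 2 + 92/5 = 102/5 ≈ 20.400)
d(I) = 0
P*d(-4 + Q) = (102/5)*0 = 0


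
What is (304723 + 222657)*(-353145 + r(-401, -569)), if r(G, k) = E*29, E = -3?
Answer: -186287492160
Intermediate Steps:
r(G, k) = -87 (r(G, k) = -3*29 = -87)
(304723 + 222657)*(-353145 + r(-401, -569)) = (304723 + 222657)*(-353145 - 87) = 527380*(-353232) = -186287492160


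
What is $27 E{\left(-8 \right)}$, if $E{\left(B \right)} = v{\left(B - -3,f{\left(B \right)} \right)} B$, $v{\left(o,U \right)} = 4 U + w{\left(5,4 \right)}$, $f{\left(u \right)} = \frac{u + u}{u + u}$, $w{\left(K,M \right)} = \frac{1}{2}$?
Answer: $-972$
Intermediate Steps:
$w{\left(K,M \right)} = \frac{1}{2}$
$f{\left(u \right)} = 1$ ($f{\left(u \right)} = \frac{2 u}{2 u} = 2 u \frac{1}{2 u} = 1$)
$v{\left(o,U \right)} = \frac{1}{2} + 4 U$ ($v{\left(o,U \right)} = 4 U + \frac{1}{2} = \frac{1}{2} + 4 U$)
$E{\left(B \right)} = \frac{9 B}{2}$ ($E{\left(B \right)} = \left(\frac{1}{2} + 4 \cdot 1\right) B = \left(\frac{1}{2} + 4\right) B = \frac{9 B}{2}$)
$27 E{\left(-8 \right)} = 27 \cdot \frac{9}{2} \left(-8\right) = 27 \left(-36\right) = -972$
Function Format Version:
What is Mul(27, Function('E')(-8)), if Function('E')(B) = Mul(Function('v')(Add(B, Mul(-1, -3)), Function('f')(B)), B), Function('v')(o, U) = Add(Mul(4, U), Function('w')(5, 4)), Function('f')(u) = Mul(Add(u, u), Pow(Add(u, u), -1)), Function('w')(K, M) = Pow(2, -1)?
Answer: -972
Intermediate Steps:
Function('w')(K, M) = Rational(1, 2)
Function('f')(u) = 1 (Function('f')(u) = Mul(Mul(2, u), Pow(Mul(2, u), -1)) = Mul(Mul(2, u), Mul(Rational(1, 2), Pow(u, -1))) = 1)
Function('v')(o, U) = Add(Rational(1, 2), Mul(4, U)) (Function('v')(o, U) = Add(Mul(4, U), Rational(1, 2)) = Add(Rational(1, 2), Mul(4, U)))
Function('E')(B) = Mul(Rational(9, 2), B) (Function('E')(B) = Mul(Add(Rational(1, 2), Mul(4, 1)), B) = Mul(Add(Rational(1, 2), 4), B) = Mul(Rational(9, 2), B))
Mul(27, Function('E')(-8)) = Mul(27, Mul(Rational(9, 2), -8)) = Mul(27, -36) = -972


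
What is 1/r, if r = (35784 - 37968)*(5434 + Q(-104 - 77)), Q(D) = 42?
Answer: -1/11959584 ≈ -8.3615e-8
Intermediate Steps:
r = -11959584 (r = (35784 - 37968)*(5434 + 42) = -2184*5476 = -11959584)
1/r = 1/(-11959584) = -1/11959584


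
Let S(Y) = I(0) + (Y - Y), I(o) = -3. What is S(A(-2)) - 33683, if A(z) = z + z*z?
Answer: -33686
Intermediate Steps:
A(z) = z + z²
S(Y) = -3 (S(Y) = -3 + (Y - Y) = -3 + 0 = -3)
S(A(-2)) - 33683 = -3 - 33683 = -33686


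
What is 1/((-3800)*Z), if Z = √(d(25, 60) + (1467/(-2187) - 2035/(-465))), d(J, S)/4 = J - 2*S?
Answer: 9*I*√263620218/10771578800 ≈ 1.3566e-5*I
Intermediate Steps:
d(J, S) = -8*S + 4*J (d(J, S) = 4*(J - 2*S) = -8*S + 4*J)
Z = I*√263620218/837 (Z = √((-8*60 + 4*25) + (1467/(-2187) - 2035/(-465))) = √((-480 + 100) + (1467*(-1/2187) - 2035*(-1/465))) = √(-380 + (-163/243 + 407/93)) = √(-380 + 27914/7533) = √(-2834626/7533) = I*√263620218/837 ≈ 19.398*I)
1/((-3800)*Z) = 1/((-3800)*((I*√263620218/837))) = -(-9)*I*√263620218/10771578800 = 9*I*√263620218/10771578800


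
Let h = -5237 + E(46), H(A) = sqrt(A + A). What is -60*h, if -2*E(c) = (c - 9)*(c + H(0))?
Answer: 365280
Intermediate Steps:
H(A) = sqrt(2)*sqrt(A) (H(A) = sqrt(2*A) = sqrt(2)*sqrt(A))
E(c) = -c*(-9 + c)/2 (E(c) = -(c - 9)*(c + sqrt(2)*sqrt(0))/2 = -(-9 + c)*(c + sqrt(2)*0)/2 = -(-9 + c)*(c + 0)/2 = -(-9 + c)*c/2 = -c*(-9 + c)/2)
h = -6088 (h = -5237 + (1/2)*46*(9 - 1*46) = -5237 + (1/2)*46*(9 - 46) = -5237 + (1/2)*46*(-37) = -5237 - 851 = -6088)
-60*h = -60*(-6088) = 365280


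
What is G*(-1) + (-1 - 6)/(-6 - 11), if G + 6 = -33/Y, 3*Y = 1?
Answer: 1792/17 ≈ 105.41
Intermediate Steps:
Y = 1/3 (Y = (1/3)*1 = 1/3 ≈ 0.33333)
G = -105 (G = -6 - 33/1/3 = -6 - 33*3 = -6 - 99 = -105)
G*(-1) + (-1 - 6)/(-6 - 11) = -105*(-1) + (-1 - 6)/(-6 - 11) = 105 - 7/(-17) = 105 - 7*(-1/17) = 105 + 7/17 = 1792/17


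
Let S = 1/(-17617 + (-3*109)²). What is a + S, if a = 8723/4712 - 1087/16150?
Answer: 39883495193/22357026400 ≈ 1.7839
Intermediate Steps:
S = 1/89312 (S = 1/(-17617 + (-327)²) = 1/(-17617 + 106929) = 1/89312 ≈ 1.1197e-5)
a = 3572487/2002600 (a = 8723*(1/4712) - 1087*1/16150 = 8723/4712 - 1087/16150 = 3572487/2002600 ≈ 1.7839)
a + S = 3572487/2002600 + 1/89312 = 39883495193/22357026400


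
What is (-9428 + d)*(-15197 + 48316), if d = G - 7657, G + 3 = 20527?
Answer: 113896241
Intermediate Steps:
G = 20524 (G = -3 + 20527 = 20524)
d = 12867 (d = 20524 - 7657 = 12867)
(-9428 + d)*(-15197 + 48316) = (-9428 + 12867)*(-15197 + 48316) = 3439*33119 = 113896241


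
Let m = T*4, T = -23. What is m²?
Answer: 8464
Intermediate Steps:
m = -92 (m = -23*4 = -92)
m² = (-92)² = 8464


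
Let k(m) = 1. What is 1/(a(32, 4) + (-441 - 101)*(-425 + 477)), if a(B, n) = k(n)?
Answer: -1/28183 ≈ -3.5482e-5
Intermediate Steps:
a(B, n) = 1
1/(a(32, 4) + (-441 - 101)*(-425 + 477)) = 1/(1 + (-441 - 101)*(-425 + 477)) = 1/(1 - 542*52) = 1/(1 - 28184) = 1/(-28183) = -1/28183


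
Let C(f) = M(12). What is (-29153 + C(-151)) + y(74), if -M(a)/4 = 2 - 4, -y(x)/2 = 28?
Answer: -29201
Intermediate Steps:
y(x) = -56 (y(x) = -2*28 = -56)
M(a) = 8 (M(a) = -4*(2 - 4) = -4*(-2) = 8)
C(f) = 8
(-29153 + C(-151)) + y(74) = (-29153 + 8) - 56 = -29145 - 56 = -29201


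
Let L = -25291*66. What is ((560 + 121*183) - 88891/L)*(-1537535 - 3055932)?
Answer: -15824941765308373/151746 ≈ -1.0429e+11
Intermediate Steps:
L = -1669206
((560 + 121*183) - 88891/L)*(-1537535 - 3055932) = ((560 + 121*183) - 88891/(-1669206))*(-1537535 - 3055932) = ((560 + 22143) - 88891*(-1/1669206))*(-4593467) = (22703 + 8081/151746)*(-4593467) = (3445097519/151746)*(-4593467) = -15824941765308373/151746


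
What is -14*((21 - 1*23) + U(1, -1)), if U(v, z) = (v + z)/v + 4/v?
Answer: -28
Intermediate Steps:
U(v, z) = 4/v + (v + z)/v (U(v, z) = (v + z)/v + 4/v = 4/v + (v + z)/v)
-14*((21 - 1*23) + U(1, -1)) = -14*((21 - 1*23) + (4 + 1 - 1)/1) = -14*((21 - 23) + 1*4) = -14*(-2 + 4) = -14*2 = -28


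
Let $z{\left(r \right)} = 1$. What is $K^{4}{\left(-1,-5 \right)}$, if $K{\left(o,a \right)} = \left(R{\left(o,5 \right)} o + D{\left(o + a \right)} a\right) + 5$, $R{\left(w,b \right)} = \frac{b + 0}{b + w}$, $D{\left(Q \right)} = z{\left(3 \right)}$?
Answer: $\frac{625}{256} \approx 2.4414$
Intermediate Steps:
$D{\left(Q \right)} = 1$
$R{\left(w,b \right)} = \frac{b}{b + w}$
$K{\left(o,a \right)} = 5 + a + \frac{5 o}{5 + o}$ ($K{\left(o,a \right)} = \left(\frac{5}{5 + o} o + 1 a\right) + 5 = \left(\frac{5 o}{5 + o} + a\right) + 5 = \left(a + \frac{5 o}{5 + o}\right) + 5 = 5 + a + \frac{5 o}{5 + o}$)
$K^{4}{\left(-1,-5 \right)} = \left(\frac{5 \left(-1\right) + \left(5 - 5\right) \left(5 - 1\right)}{5 - 1}\right)^{4} = \left(\frac{-5 + 0 \cdot 4}{4}\right)^{4} = \left(\frac{-5 + 0}{4}\right)^{4} = \left(\frac{1}{4} \left(-5\right)\right)^{4} = \left(- \frac{5}{4}\right)^{4} = \frac{625}{256}$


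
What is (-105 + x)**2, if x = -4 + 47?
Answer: 3844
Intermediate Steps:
x = 43
(-105 + x)**2 = (-105 + 43)**2 = (-62)**2 = 3844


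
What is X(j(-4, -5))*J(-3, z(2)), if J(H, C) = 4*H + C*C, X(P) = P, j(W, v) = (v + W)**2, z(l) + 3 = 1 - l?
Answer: 324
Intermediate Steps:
z(l) = -2 - l (z(l) = -3 + (1 - l) = -2 - l)
j(W, v) = (W + v)**2
J(H, C) = C**2 + 4*H (J(H, C) = 4*H + C**2 = C**2 + 4*H)
X(j(-4, -5))*J(-3, z(2)) = (-4 - 5)**2*((-2 - 1*2)**2 + 4*(-3)) = (-9)**2*((-2 - 2)**2 - 12) = 81*((-4)**2 - 12) = 81*(16 - 12) = 81*4 = 324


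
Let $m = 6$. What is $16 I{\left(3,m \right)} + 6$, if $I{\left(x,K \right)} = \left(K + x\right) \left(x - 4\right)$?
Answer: $-138$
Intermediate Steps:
$I{\left(x,K \right)} = \left(-4 + x\right) \left(K + x\right)$ ($I{\left(x,K \right)} = \left(K + x\right) \left(-4 + x\right) = \left(-4 + x\right) \left(K + x\right)$)
$16 I{\left(3,m \right)} + 6 = 16 \left(3^{2} - 24 - 12 + 6 \cdot 3\right) + 6 = 16 \left(9 - 24 - 12 + 18\right) + 6 = 16 \left(-9\right) + 6 = -144 + 6 = -138$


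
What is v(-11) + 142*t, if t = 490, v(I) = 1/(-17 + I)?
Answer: 1948239/28 ≈ 69580.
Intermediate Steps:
v(-11) + 142*t = 1/(-17 - 11) + 142*490 = 1/(-28) + 69580 = -1/28 + 69580 = 1948239/28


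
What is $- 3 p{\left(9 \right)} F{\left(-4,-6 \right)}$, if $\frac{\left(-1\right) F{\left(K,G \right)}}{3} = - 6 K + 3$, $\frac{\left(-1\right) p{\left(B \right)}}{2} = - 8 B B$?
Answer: $314928$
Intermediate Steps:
$p{\left(B \right)} = 16 B^{2}$ ($p{\left(B \right)} = - 2 - 8 B B = - 2 \left(- 8 B^{2}\right) = 16 B^{2}$)
$F{\left(K,G \right)} = -9 + 18 K$ ($F{\left(K,G \right)} = - 3 \left(- 6 K + 3\right) = - 3 \left(3 - 6 K\right) = -9 + 18 K$)
$- 3 p{\left(9 \right)} F{\left(-4,-6 \right)} = - 3 \cdot 16 \cdot 9^{2} \left(-9 + 18 \left(-4\right)\right) = - 3 \cdot 16 \cdot 81 \left(-9 - 72\right) = \left(-3\right) 1296 \left(-81\right) = \left(-3888\right) \left(-81\right) = 314928$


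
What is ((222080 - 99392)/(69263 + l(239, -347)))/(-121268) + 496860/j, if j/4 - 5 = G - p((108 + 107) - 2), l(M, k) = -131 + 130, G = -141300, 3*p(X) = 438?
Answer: -612284012737/697183292239 ≈ -0.87823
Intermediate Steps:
p(X) = 146 (p(X) = (⅓)*438 = 146)
l(M, k) = -1
j = -565764 (j = 20 + 4*(-141300 - 1*146) = 20 + 4*(-141300 - 146) = 20 + 4*(-141446) = 20 - 565784 = -565764)
((222080 - 99392)/(69263 + l(239, -347)))/(-121268) + 496860/j = ((222080 - 99392)/(69263 - 1))/(-121268) + 496860/(-565764) = (122688/69262)*(-1/121268) + 496860*(-1/565764) = (122688*(1/69262))*(-1/121268) - 41405/47147 = (61344/34631)*(-1/121268) - 41405/47147 = -216/14787437 - 41405/47147 = -612284012737/697183292239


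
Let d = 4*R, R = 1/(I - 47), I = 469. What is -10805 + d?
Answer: -2279853/211 ≈ -10805.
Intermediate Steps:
R = 1/422 (R = 1/(469 - 47) = 1/422 ≈ 0.0023697)
d = 2/211 (d = 4*(1/422) = 2/211 ≈ 0.0094787)
-10805 + d = -10805 + 2/211 = -2279853/211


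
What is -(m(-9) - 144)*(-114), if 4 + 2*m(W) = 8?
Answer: -16188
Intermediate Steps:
m(W) = 2 (m(W) = -2 + (½)*8 = -2 + 4 = 2)
-(m(-9) - 144)*(-114) = -(2 - 144)*(-114) = -(-142)*(-114) = -1*16188 = -16188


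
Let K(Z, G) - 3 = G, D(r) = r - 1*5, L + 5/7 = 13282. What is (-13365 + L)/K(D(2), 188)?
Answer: -586/1337 ≈ -0.43829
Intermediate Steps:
L = 92969/7 (L = -5/7 + 13282 = 92969/7 ≈ 13281.)
D(r) = -5 + r (D(r) = r - 5 = -5 + r)
K(Z, G) = 3 + G
(-13365 + L)/K(D(2), 188) = (-13365 + 92969/7)/(3 + 188) = -586/7/191 = -586/7*1/191 = -586/1337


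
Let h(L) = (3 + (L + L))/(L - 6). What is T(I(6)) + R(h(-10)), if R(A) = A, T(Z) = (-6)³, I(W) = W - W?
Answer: -3439/16 ≈ -214.94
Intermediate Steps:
I(W) = 0
T(Z) = -216
h(L) = (3 + 2*L)/(-6 + L)
T(I(6)) + R(h(-10)) = -216 + (3 + 2*(-10))/(-6 - 10) = -216 + (3 - 20)/(-16) = -216 - 1/16*(-17) = -216 + 17/16 = -3439/16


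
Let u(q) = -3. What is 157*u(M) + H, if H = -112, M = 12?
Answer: -583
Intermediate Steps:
157*u(M) + H = 157*(-3) - 112 = -471 - 112 = -583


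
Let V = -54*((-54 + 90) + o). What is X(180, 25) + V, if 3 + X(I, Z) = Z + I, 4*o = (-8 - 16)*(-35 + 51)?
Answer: 3442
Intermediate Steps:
o = -96 (o = ((-8 - 16)*(-35 + 51))/4 = (-24*16)/4 = (1/4)*(-384) = -96)
X(I, Z) = -3 + I + Z (X(I, Z) = -3 + (Z + I) = -3 + (I + Z) = -3 + I + Z)
V = 3240 (V = -54*((-54 + 90) - 96) = -54*(36 - 96) = -54*(-60) = 3240)
X(180, 25) + V = (-3 + 180 + 25) + 3240 = 202 + 3240 = 3442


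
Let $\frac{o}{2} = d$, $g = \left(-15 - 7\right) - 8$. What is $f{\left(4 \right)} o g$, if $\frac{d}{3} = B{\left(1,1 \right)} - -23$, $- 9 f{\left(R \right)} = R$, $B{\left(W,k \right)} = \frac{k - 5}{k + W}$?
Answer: $1680$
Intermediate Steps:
$B{\left(W,k \right)} = \frac{-5 + k}{W + k}$
$f{\left(R \right)} = - \frac{R}{9}$
$g = -30$ ($g = -22 - 8 = -30$)
$d = 63$ ($d = 3 \left(\frac{-5 + 1}{1 + 1} - -23\right) = 3 \left(\frac{1}{2} \left(-4\right) + 23\right) = 3 \left(-2 + 23\right) = 3 \cdot 21 = 63$)
$o = 126$ ($o = 2 \cdot 63 = 126$)
$f{\left(4 \right)} o g = \left(- \frac{1}{9}\right) 4 \cdot 126 \left(-30\right) = \left(- \frac{4}{9}\right) 126 \left(-30\right) = \left(-56\right) \left(-30\right) = 1680$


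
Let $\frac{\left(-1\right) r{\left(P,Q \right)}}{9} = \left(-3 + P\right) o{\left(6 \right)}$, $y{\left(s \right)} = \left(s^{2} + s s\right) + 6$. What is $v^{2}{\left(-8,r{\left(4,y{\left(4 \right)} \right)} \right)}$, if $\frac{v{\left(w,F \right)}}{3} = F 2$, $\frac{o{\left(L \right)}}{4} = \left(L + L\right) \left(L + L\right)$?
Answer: $967458816$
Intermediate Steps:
$o{\left(L \right)} = 16 L^{2}$ ($o{\left(L \right)} = 4 \left(L + L\right) \left(L + L\right) = 4 \cdot 2 L 2 L = 4 \cdot 4 L^{2} = 16 L^{2}$)
$y{\left(s \right)} = 6 + 2 s^{2}$ ($y{\left(s \right)} = \left(s^{2} + s^{2}\right) + 6 = 2 s^{2} + 6 = 6 + 2 s^{2}$)
$r{\left(P,Q \right)} = 15552 - 5184 P$ ($r{\left(P,Q \right)} = - 9 \left(-3 + P\right) 16 \cdot 6^{2} = - 9 \left(-3 + P\right) 16 \cdot 36 = - 9 \left(-3 + P\right) 576 = - 9 \left(-1728 + 576 P\right) = 15552 - 5184 P$)
$v{\left(w,F \right)} = 6 F$ ($v{\left(w,F \right)} = 3 F 2 = 3 \cdot 2 F = 6 F$)
$v^{2}{\left(-8,r{\left(4,y{\left(4 \right)} \right)} \right)} = \left(6 \left(15552 - 20736\right)\right)^{2} = \left(6 \left(-5184\right)\right)^{2} = \left(-31104\right)^{2} = 967458816$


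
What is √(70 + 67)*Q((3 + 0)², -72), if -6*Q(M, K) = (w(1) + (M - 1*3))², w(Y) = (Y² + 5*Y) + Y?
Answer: -169*√137/6 ≈ -329.68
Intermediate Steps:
w(Y) = Y² + 6*Y
Q(M, K) = -(4 + M)²/6 (Q(M, K) = -(1*(6 + 1) + (M - 1*3))²/6 = -(1*7 + (M - 3))²/6 = -(7 + (-3 + M))²/6 = -(4 + M)²/6)
√(70 + 67)*Q((3 + 0)², -72) = √(70 + 67)*(-(4 + (3 + 0)²)²/6) = √137*(-(4 + 3²)²/6) = √137*(-(4 + 9)²/6) = √137*(-⅙*13²) = √137*(-⅙*169) = √137*(-169/6) = -169*√137/6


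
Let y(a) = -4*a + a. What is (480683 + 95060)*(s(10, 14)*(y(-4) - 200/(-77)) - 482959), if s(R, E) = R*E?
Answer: -3045720196267/11 ≈ -2.7688e+11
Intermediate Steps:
s(R, E) = E*R
y(a) = -3*a
(480683 + 95060)*(s(10, 14)*(y(-4) - 200/(-77)) - 482959) = (480683 + 95060)*((14*10)*(-3*(-4) - 200/(-77)) - 482959) = 575743*(140*(12 - 200*(-1/77)) - 482959) = 575743*(140*(12 + 200/77) - 482959) = 575743*(140*(1124/77) - 482959) = 575743*(22480/11 - 482959) = 575743*(-5290069/11) = -3045720196267/11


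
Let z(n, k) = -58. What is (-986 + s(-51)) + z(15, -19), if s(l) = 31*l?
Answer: -2625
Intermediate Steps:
(-986 + s(-51)) + z(15, -19) = (-986 + 31*(-51)) - 58 = (-986 - 1581) - 58 = -2567 - 58 = -2625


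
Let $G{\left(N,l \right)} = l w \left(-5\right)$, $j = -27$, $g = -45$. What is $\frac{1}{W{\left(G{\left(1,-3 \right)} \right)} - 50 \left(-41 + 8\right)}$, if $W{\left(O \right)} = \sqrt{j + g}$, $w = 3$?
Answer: $- \frac{i}{- 1650 i + 6 \sqrt{2}} \approx 0.00060604 - 3.1166 \cdot 10^{-6} i$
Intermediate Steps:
$G{\left(N,l \right)} = - 15 l$ ($G{\left(N,l \right)} = l 3 \left(-5\right) = 3 l \left(-5\right) = - 15 l$)
$W{\left(O \right)} = 6 i \sqrt{2}$ ($W{\left(O \right)} = \sqrt{-27 - 45} = \sqrt{-72} = 6 i \sqrt{2}$)
$\frac{1}{W{\left(G{\left(1,-3 \right)} \right)} - 50 \left(-41 + 8\right)} = \frac{1}{6 i \sqrt{2} - 50 \left(-41 + 8\right)} = \frac{1}{6 i \sqrt{2} - -1650} = \frac{1}{6 i \sqrt{2} + 1650} = \frac{1}{1650 + 6 i \sqrt{2}}$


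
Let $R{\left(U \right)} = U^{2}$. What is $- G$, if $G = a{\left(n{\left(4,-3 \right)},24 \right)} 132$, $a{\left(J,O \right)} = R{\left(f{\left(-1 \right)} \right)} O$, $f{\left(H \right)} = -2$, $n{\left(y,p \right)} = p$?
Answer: $-12672$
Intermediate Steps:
$a{\left(J,O \right)} = 4 O$ ($a{\left(J,O \right)} = \left(-2\right)^{2} O = 4 O$)
$G = 12672$ ($G = 4 \cdot 24 \cdot 132 = 96 \cdot 132 = 12672$)
$- G = \left(-1\right) 12672 = -12672$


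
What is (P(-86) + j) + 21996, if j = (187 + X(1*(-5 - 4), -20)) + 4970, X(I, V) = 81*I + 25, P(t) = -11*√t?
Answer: 26449 - 11*I*√86 ≈ 26449.0 - 102.01*I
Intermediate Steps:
X(I, V) = 25 + 81*I
j = 4453 (j = (187 + (25 + 81*(1*(-5 - 4)))) + 4970 = (187 + (25 + 81*(1*(-9)))) + 4970 = (187 + (25 + 81*(-9))) + 4970 = (187 + (25 - 729)) + 4970 = (187 - 704) + 4970 = -517 + 4970 = 4453)
(P(-86) + j) + 21996 = (-11*I*√86 + 4453) + 21996 = (4453 - 11*I*√86) + 21996 = 26449 - 11*I*√86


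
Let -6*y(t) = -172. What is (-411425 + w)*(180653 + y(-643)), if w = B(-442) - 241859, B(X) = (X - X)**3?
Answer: -354109325780/3 ≈ -1.1804e+11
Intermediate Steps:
y(t) = 86/3 (y(t) = -1/6*(-172) = 86/3)
B(X) = 0 (B(X) = 0**3 = 0)
w = -241859 (w = 0 - 241859 = -241859)
(-411425 + w)*(180653 + y(-643)) = (-411425 - 241859)*(180653 + 86/3) = -653284*542045/3 = -354109325780/3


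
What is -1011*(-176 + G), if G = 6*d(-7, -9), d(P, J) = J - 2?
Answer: 244662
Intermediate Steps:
d(P, J) = -2 + J
G = -66 (G = 6*(-2 - 9) = 6*(-11) = -66)
-1011*(-176 + G) = -1011*(-176 - 66) = -1011*(-242) = 244662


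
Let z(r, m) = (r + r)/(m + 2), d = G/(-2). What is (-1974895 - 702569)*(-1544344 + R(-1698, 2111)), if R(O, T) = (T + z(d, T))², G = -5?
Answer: -34810644551616044352/4464769 ≈ -7.7967e+12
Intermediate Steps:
d = 5/2 (d = -5/(-2) = -5*(-½) = 5/2 ≈ 2.5000)
z(r, m) = 2*r/(2 + m) (z(r, m) = (2*r)/(2 + m) = 2*r/(2 + m))
R(O, T) = (T + 5/(2 + T))² (R(O, T) = (T + 2*(5/2)/(2 + T))² = (T + 5/(2 + T))²)
(-1974895 - 702569)*(-1544344 + R(-1698, 2111)) = (-1974895 - 702569)*(-1544344 + (2111 + 5/(2 + 2111))²) = -2677464*(-1544344 + (2111 + 5/2113)²) = -2677464*(-1544344 + (4460548/2113)²) = -2677464*(-1544344 + 19896488460304/4464769) = -2677464*13001349243768/4464769 = -34810644551616044352/4464769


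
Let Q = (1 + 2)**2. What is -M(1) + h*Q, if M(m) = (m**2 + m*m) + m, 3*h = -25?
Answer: -78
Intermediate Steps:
h = -25/3 (h = (1/3)*(-25) = -25/3 ≈ -8.3333)
Q = 9 (Q = 3**2 = 9)
M(m) = m + 2*m**2 (M(m) = (m**2 + m**2) + m = 2*m**2 + m = m + 2*m**2)
-M(1) + h*Q = -(1 + 2*1) - 25/3*9 = -(1 + 2) - 75 = -3 - 75 = -78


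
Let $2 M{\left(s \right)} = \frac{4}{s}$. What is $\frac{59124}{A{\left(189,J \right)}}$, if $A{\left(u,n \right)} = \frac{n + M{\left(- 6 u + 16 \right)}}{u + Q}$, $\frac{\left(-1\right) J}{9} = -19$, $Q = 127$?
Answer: $\frac{2610974964}{23897} \approx 1.0926 \cdot 10^{5}$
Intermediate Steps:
$M{\left(s \right)} = \frac{2}{s}$ ($M{\left(s \right)} = \frac{4 \frac{1}{s}}{2} = \frac{2}{s}$)
$J = 171$ ($J = \left(-9\right) \left(-19\right) = 171$)
$A{\left(u,n \right)} = \frac{n + \frac{2}{16 - 6 u}}{127 + u}$ ($A{\left(u,n \right)} = \frac{n + \frac{2}{- 6 u + 16}}{u + 127} = \frac{n + \frac{2}{16 - 6 u}}{127 + u}$)
$\frac{59124}{A{\left(189,J \right)}} = \frac{59124}{\frac{1}{-8 + 3 \cdot 189} \frac{1}{127 + 189} \left(-1 + 171 \left(-8 + 3 \cdot 189\right)\right)} = \frac{59124}{\frac{1}{-8 + 567} \cdot \frac{1}{316} \left(-1 + 171 \left(-8 + 567\right)\right)} = \frac{59124}{\frac{1}{559} \cdot \frac{1}{316} \left(-1 + 171 \cdot 559\right)} = \frac{59124}{\frac{1}{559} \cdot \frac{1}{316} \left(-1 + 95589\right)} = \frac{59124}{\frac{1}{559} \cdot \frac{1}{316} \cdot 95588} = \frac{59124}{\frac{23897}{44161}} = 59124 \cdot \frac{44161}{23897} = \frac{2610974964}{23897}$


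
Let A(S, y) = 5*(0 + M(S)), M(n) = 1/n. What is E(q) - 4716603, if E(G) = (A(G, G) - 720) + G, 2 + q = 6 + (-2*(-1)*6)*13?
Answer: -150949215/32 ≈ -4.7172e+6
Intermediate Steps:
q = 160 (q = -2 + (6 + (-2*(-1)*6)*13) = -2 + (6 + (2*6)*13) = -2 + (6 + 12*13) = -2 + (6 + 156) = -2 + 162 = 160)
A(S, y) = 5/S (A(S, y) = 5*(0 + 1/S) = 5/S)
E(G) = -720 + G + 5/G (E(G) = (5/G - 720) + G = (-720 + 5/G) + G = -720 + G + 5/G)
E(q) - 4716603 = (-720 + 160 + 5/160) - 4716603 = (-720 + 160 + 5*(1/160)) - 4716603 = (-720 + 160 + 1/32) - 4716603 = -17919/32 - 4716603 = -150949215/32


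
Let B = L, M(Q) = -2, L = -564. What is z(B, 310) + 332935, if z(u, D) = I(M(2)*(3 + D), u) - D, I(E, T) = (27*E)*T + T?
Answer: 9864789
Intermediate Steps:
B = -564
I(E, T) = T + 27*E*T (I(E, T) = 27*E*T + T = T + 27*E*T)
z(u, D) = -D + u*(-161 - 54*D) (z(u, D) = u*(1 + 27*(-2*(3 + D))) - D = u*(1 + 27*(-6 - 2*D)) - D = u*(1 + (-162 - 54*D)) - D = u*(-161 - 54*D) - D = -D + u*(-161 - 54*D))
z(B, 310) + 332935 = (-1*310 - 1*(-564)*(161 + 54*310)) + 332935 = (-310 - 1*(-564)*(161 + 16740)) + 332935 = (-310 - 1*(-564)*16901) + 332935 = (-310 + 9532164) + 332935 = 9531854 + 332935 = 9864789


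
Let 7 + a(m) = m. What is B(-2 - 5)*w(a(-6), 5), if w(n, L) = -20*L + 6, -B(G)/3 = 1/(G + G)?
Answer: -141/7 ≈ -20.143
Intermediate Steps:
a(m) = -7 + m
B(G) = -3/(2*G) (B(G) = -3/(G + G) = -3*1/(2*G) = -3/(2*G))
w(n, L) = 6 - 20*L
B(-2 - 5)*w(a(-6), 5) = (-3/(2*(-2 - 5)))*(6 - 20*5) = (-3/2/(-7))*(6 - 100) = -3/2*(-⅐)*(-94) = (3/14)*(-94) = -141/7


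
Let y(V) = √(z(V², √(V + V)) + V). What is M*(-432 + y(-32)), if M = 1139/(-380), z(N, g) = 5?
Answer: 123012/95 - 3417*I*√3/380 ≈ 1294.9 - 15.575*I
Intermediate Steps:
M = -1139/380 (M = 1139*(-1/380) = -1139/380 ≈ -2.9974)
y(V) = √(5 + V)
M*(-432 + y(-32)) = -1139*(-432 + √(5 - 32))/380 = -1139*(-432 + √(-27))/380 = -1139*(-432 + 3*I*√3)/380 = 123012/95 - 3417*I*√3/380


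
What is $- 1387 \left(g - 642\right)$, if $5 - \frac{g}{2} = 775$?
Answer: $3026434$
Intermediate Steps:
$g = -1540$ ($g = 10 - 1550 = -1540$)
$- 1387 \left(g - 642\right) = - 1387 \left(-1540 - 642\right) = \left(-1387\right) \left(-2182\right) = 3026434$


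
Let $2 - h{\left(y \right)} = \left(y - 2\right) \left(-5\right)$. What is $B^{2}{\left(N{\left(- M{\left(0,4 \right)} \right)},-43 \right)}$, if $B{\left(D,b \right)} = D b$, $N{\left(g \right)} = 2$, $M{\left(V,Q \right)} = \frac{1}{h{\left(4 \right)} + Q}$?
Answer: $7396$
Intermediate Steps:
$h{\left(y \right)} = -8 + 5 y$ ($h{\left(y \right)} = 2 - \left(y - 2\right) \left(-5\right) = 2 - \left(-2 + y\right) \left(-5\right) = 2 - \left(10 - 5 y\right) = 2 + \left(-10 + 5 y\right) = -8 + 5 y$)
$M{\left(V,Q \right)} = \frac{1}{12 + Q}$ ($M{\left(V,Q \right)} = \frac{1}{\left(-8 + 5 \cdot 4\right) + Q} = \frac{1}{\left(-8 + 20\right) + Q} = \frac{1}{12 + Q}$)
$B^{2}{\left(N{\left(- M{\left(0,4 \right)} \right)},-43 \right)} = \left(2 \left(-43\right)\right)^{2} = \left(-86\right)^{2} = 7396$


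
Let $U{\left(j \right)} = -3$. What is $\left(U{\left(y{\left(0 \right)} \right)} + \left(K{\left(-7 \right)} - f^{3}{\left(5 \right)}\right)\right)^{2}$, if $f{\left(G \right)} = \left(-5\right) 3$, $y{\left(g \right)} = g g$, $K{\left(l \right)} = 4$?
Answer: $11397376$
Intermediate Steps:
$y{\left(g \right)} = g^{2}$
$f{\left(G \right)} = -15$
$\left(U{\left(y{\left(0 \right)} \right)} + \left(K{\left(-7 \right)} - f^{3}{\left(5 \right)}\right)\right)^{2} = \left(-3 + \left(4 - \left(-15\right)^{3}\right)\right)^{2} = \left(-3 + \left(4 - -3375\right)\right)^{2} = \left(-3 + \left(4 + 3375\right)\right)^{2} = \left(-3 + 3379\right)^{2} = 3376^{2} = 11397376$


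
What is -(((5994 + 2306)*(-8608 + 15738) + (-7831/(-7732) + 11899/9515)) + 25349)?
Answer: -4355662938358053/73569980 ≈ -5.9204e+7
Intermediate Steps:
-(((5994 + 2306)*(-8608 + 15738) + (-7831/(-7732) + 11899/9515)) + 25349) = -((8300*7130 + (-7831*(-1/7732) + 11899*(1/9515))) + 25349) = -((59179000 + (7831/7732 + 11899/9515)) + 25349) = -((59179000 + 166515033/73569980) + 25349) = -(4353798012935033/73569980 + 25349) = -1*4355662938358053/73569980 = -4355662938358053/73569980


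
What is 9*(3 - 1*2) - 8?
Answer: 1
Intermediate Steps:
9*(3 - 1*2) - 8 = 9*(3 - 2) - 8 = 9*1 - 8 = 9 - 8 = 1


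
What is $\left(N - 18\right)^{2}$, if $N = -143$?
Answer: $25921$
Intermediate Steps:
$\left(N - 18\right)^{2} = \left(-143 - 18\right)^{2} = \left(-161\right)^{2} = 25921$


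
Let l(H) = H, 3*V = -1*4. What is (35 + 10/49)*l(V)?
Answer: -2300/49 ≈ -46.939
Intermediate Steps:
V = -4/3 (V = (-1*4)/3 = (⅓)*(-4) = -4/3 ≈ -1.3333)
(35 + 10/49)*l(V) = (35 + 10/49)*(-4/3) = (1725/49)*(-4/3) = -2300/49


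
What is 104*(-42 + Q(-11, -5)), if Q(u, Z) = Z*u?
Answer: 1352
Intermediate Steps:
104*(-42 + Q(-11, -5)) = 104*(-42 - 5*(-11)) = 104*(-42 + 55) = 104*13 = 1352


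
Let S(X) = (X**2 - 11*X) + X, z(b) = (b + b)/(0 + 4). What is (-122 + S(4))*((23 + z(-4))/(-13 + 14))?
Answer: -3066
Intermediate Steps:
z(b) = b/2 (z(b) = (2*b)/4 = (2*b)*(1/4) = b/2)
S(X) = X**2 - 10*X
(-122 + S(4))*((23 + z(-4))/(-13 + 14)) = (-122 + 4*(-10 + 4))*((23 + (1/2)*(-4))/(-13 + 14)) = (-122 + 4*(-6))*((23 - 2)/1) = (-122 - 24)*(21*1) = -146*21 = -3066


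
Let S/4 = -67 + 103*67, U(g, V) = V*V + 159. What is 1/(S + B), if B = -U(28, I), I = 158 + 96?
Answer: -1/37339 ≈ -2.6782e-5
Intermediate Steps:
I = 254
U(g, V) = 159 + V² (U(g, V) = V² + 159 = 159 + V²)
S = 27336 (S = 4*(-67 + 103*67) = 4*(-67 + 6901) = 4*6834 = 27336)
B = -64675 (B = -(159 + 254²) = -(159 + 64516) = -1*64675 = -64675)
1/(S + B) = 1/(27336 - 64675) = 1/(-37339) = -1/37339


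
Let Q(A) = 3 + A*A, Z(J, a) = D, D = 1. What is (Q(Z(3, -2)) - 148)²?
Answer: 20736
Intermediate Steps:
Z(J, a) = 1
Q(A) = 3 + A²
(Q(Z(3, -2)) - 148)² = ((3 + 1²) - 148)² = ((3 + 1) - 148)² = (4 - 148)² = (-144)² = 20736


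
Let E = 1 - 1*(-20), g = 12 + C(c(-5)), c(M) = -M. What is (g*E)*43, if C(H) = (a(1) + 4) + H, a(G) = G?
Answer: 19866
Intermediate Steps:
C(H) = 5 + H (C(H) = (1 + 4) + H = 5 + H)
g = 22 (g = 12 + (5 - 1*(-5)) = 12 + (5 + 5) = 12 + 10 = 22)
E = 21 (E = 1 + 20 = 21)
(g*E)*43 = (22*21)*43 = 462*43 = 19866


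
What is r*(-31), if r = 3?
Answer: -93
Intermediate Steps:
r*(-31) = 3*(-31) = -93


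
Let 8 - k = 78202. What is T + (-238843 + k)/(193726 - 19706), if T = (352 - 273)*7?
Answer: 13702289/24860 ≈ 551.18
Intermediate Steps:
k = -78194 (k = 8 - 1*78202 = 8 - 78202 = -78194)
T = 553 (T = 79*7 = 553)
T + (-238843 + k)/(193726 - 19706) = 553 + (-238843 - 78194)/(193726 - 19706) = 553 - 317037/174020 = 553 - 317037*1/174020 = 553 - 45291/24860 = 13702289/24860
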